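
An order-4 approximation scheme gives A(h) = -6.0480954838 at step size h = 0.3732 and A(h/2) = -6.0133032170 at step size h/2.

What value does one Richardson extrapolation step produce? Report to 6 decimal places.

r = 4, so 2^r = 16.
16·(-6.0133032170) = -96.2128514720; (-96.2128514720) − (-6.0480954838) = -90.1647559882
Denominator 16 − 1 = 15.
So the Richardson estimate is -6.0109837325.
Gap between inputs: 3.479e-02; correction applied: +0.0023194845.

-6.010984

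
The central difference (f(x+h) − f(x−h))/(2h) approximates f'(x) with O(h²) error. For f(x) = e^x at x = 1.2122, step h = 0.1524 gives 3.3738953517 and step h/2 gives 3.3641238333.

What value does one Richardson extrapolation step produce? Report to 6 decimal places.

3.360867

With r = 2 the leading error scales as h^2, so the weight is 2^2 = 4.
Numerator 4×A(h/2) − A(h) = 4×3.3641238333 − 3.3738953517 = 10.0825999815
Denominator 4 − 1 = 3.
Extrapolated: 10.0825999815 / 3 = 3.3608666605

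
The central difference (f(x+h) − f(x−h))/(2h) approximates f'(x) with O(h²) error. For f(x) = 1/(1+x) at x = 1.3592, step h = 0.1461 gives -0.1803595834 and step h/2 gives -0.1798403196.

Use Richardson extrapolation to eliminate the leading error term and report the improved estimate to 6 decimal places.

With r = 2 the leading error scales as h^2, so the weight is 2^2 = 4.
4·(-0.1798403196) − (-0.1803595834) = -0.5390016950
(-0.5390016950) ÷ 3 = -0.1796672317

-0.179667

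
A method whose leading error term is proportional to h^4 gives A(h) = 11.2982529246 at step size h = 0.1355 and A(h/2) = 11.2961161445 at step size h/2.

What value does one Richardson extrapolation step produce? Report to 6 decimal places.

11.295974

r = 4: numerator weight 16, denominator 15.
Weighted: 180.7378583120 − 11.2982529246 = 169.4396053874
Divide by 2^4 − 1 = 15.
169.4396053874 ÷ 15 = 11.2959736925
Shift from A(h/2): −0.0001424520.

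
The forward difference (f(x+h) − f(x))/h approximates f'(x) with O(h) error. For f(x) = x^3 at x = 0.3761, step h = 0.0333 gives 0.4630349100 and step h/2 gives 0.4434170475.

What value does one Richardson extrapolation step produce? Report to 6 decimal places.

r = 1, so 2^r = 2.
Top: 2(0.4434170475) − (0.4630349100) = 0.4237991850
0.4237991850 ÷ 1 = 0.4237991850

0.423799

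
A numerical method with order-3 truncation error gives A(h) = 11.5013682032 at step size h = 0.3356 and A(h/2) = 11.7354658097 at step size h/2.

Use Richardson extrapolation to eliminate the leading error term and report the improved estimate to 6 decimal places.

11.768908

r = 3, so 2^r = 8.
Top: 8(11.7354658097) − (11.5013682032) = 82.3823582744
Divide by 2^3 − 1 = 7.
R = 82.3823582744/7 = 11.7689083249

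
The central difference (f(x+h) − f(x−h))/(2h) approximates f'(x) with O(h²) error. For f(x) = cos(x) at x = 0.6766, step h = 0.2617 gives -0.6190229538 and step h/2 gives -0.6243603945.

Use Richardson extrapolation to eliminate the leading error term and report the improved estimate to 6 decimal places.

The method has order 2: 2^2 = 4.
Weighted: (-2.4974415780) − (-0.6190229538) = -1.8784186242
(4*(-0.6243603945) − (-0.6190229538))/(4 − 1) = -0.6261395414

-0.626140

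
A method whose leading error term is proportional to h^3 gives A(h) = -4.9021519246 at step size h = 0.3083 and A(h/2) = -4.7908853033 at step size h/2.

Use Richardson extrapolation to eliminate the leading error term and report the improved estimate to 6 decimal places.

Method order is 3; weight 2^3 = 8.
8·(-4.7908853033) = -38.3270824264; subtract (-4.9021519246) → -33.4249305018
R = (-33.4249305018)/7 = -4.7749900717

-4.774990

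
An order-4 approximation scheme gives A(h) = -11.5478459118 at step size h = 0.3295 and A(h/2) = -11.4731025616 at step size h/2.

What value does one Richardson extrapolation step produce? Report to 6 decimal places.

Order 4 gives 2^r = 16 and 2^r − 1 = 15.
16×(-11.4731025616) = -183.5696409856; (-183.5696409856) − (-11.5478459118) = -172.0217950738
Divide by 2^4 − 1 = 15.
Result: -11.4681196716

-11.468120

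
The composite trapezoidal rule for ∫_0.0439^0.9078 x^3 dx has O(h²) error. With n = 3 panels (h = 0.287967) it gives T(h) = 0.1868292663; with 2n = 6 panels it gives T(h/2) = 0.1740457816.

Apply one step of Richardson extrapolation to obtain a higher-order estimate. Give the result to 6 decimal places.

0.169785

Leading term ∝ h^2; use weight 4 = 2^2.
4 × 0.1740457816 = 0.6961831264; 0.6961831264 − 0.1868292663 = 0.5093538601
R = 0.5093538601/3 = 0.1697846200
Shift from A(h/2): −0.0042611616.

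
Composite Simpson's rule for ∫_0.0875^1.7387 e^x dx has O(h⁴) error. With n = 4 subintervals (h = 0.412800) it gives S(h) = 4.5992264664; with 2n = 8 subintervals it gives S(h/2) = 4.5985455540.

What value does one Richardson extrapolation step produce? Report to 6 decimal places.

The method has order 4: 2^4 = 16.
A(h/2) − A(h) = 4.5985455540 − 4.5992264664 = -0.0006809124
Divide by 2^4 − 1 = 15: (-0.0006809124)/15 = -0.0000453942
R = 4.5985455540 − 0.0000453942 = 4.5985001598

4.598500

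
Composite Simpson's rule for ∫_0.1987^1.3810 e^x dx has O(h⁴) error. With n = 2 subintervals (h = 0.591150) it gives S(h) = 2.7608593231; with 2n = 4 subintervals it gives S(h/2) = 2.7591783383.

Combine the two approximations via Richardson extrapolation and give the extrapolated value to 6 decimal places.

2.759066

Method order is 4; weight 2^4 = 16.
Top: 16(2.7591783383) − (2.7608593231) = 41.3859940897
Divide by 2^4 − 1 = 15.
Extrapolated: 41.3859940897 / 15 = 2.7590662726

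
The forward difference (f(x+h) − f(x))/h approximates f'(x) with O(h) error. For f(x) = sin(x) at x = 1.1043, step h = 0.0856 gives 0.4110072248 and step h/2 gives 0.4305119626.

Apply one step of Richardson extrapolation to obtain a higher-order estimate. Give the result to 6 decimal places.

0.450017

Method order is 1; weight 2^1 = 2.
Difference of the inputs: 0.4305119626 − 0.4110072248 = 0.0195047378
Divide by 2^1 − 1 = 1: 0.0195047378/1 = 0.0195047378
R = 0.4305119626 + 0.0195047378 = 0.4500167004
Gap between inputs: 1.950e-02; correction applied: +0.0195047378.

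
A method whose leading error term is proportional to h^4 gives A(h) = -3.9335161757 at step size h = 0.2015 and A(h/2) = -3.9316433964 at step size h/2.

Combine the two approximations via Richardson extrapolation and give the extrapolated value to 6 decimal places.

r = 4: numerator weight 16, denominator 15.
16·(-3.9316433964) = -62.9062943424; (-62.9062943424) − (-3.9335161757) = -58.9727781667
Denominator 16 − 1 = 15.
R = (-58.9727781667)/15 = -3.9315185444

-3.931519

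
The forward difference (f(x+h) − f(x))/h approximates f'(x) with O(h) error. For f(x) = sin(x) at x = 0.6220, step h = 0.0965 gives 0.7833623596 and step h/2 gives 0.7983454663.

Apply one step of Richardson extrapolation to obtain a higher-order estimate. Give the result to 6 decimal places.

With r = 1 the leading error scales as h^1, so the weight is 2^1 = 2.
Weighted: 1.5966909326 − 0.7833623596 = 0.8133285730
Denominator 2 − 1 = 1.
Result: 0.8133285730
Correction |R − A(h/2)| = 1.498e-02; gap |A(h/2) − A(h)| = 1.498e-02.

0.813329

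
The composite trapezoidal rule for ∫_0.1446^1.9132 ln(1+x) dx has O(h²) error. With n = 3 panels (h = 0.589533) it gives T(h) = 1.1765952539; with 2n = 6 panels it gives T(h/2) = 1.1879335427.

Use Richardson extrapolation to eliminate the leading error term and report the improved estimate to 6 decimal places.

1.191713

Method order is 2; weight 2^2 = 4.
Top: 4(1.1879335427) − (1.1765952539) = 3.5751389169
Denominator 4 − 1 = 3.
(4·1.1879335427 − 1.1765952539)/(4 − 1) = 1.1917129723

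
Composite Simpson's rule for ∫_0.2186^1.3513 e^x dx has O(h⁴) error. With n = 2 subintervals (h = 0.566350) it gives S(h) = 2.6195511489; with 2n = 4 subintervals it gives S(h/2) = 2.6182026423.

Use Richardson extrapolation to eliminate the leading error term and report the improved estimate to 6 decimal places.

r = 4: numerator weight 16, denominator 15.
A(h/2) − A(h) = 2.6182026423 − 2.6195511489 = -0.0013485066
Correction (A(h/2) − A(h))/(16 − 1) = (-0.0013485066)/15 = -0.0000899004
R = A(h/2) + (A(h/2) − A(h))/15 = 2.6182026423 − 0.0000899004 = 2.6181127419

2.618113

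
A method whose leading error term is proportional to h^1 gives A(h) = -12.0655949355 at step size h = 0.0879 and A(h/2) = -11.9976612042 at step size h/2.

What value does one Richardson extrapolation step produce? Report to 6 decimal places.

Order 1 gives 2^r = 2 and 2^r − 1 = 1.
2*(-11.9976612042) = -23.9953224084; subtract (-12.0655949355) → -11.9297274729
Divide by 2^1 − 1 = 1.
(-11.9297274729) ÷ 1 = -11.9297274729

-11.929727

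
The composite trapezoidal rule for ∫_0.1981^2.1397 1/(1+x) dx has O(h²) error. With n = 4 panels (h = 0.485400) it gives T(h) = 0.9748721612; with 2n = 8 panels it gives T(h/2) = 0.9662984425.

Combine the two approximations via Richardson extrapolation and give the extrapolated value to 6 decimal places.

0.963441

The method has order 2: 2^2 = 4.
Numerator 4*A(h/2) − A(h) = 4*0.9662984425 − 0.9748721612 = 2.8903216088
(4*0.9662984425 − 0.9748721612)/(4 − 1) = 0.9634405363
Gap between inputs: 8.574e-03; correction applied: −0.0028579062.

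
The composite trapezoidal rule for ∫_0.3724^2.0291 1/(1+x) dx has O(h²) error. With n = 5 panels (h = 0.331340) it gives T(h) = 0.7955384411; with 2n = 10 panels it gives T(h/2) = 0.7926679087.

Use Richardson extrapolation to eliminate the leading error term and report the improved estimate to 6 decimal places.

r = 2: numerator weight 4, denominator 3.
4 × 0.7926679087 = 3.1706716348; subtract 0.7955384411 → 2.3751331937
Divide by 2^2 − 1 = 3.
So the Richardson estimate is 0.7917110646.
Gap between inputs: 2.871e-03; correction applied: −0.0009568441.

0.791711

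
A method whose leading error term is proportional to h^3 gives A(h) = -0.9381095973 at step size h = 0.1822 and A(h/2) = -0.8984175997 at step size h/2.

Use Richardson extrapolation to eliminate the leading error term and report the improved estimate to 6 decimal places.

-0.892747

r = 3, so 2^r = 8.
8 × (-0.8984175997) = -7.1873407976; subtract (-0.9381095973) → -6.2492312003
Denominator 8 − 1 = 7.
So the Richardson estimate is -0.8927473143.
Shift from A(h/2): +0.0056702854.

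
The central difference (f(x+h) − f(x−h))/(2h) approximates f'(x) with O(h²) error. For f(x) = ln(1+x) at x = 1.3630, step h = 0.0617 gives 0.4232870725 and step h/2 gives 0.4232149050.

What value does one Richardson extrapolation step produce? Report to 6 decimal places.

With r = 2 the leading error scales as h^2, so the weight is 2^2 = 4.
4×0.4232149050 − 0.4232870725 = 1.2695725475
Denominator 4 − 1 = 3.
Extrapolated: 1.2695725475 / 3 = 0.4231908492

0.423191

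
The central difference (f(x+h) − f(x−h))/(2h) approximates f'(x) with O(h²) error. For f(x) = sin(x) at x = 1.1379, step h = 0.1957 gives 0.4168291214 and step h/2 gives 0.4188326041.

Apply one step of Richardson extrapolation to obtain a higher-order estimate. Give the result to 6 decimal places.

0.419500

Error is O(h^2); halving h shrinks it by 2^2 = 4.
Numerator 4·A(h/2) − A(h) = 4·0.4188326041 − 0.4168291214 = 1.2585012950
(4·0.4188326041 − 0.4168291214)/(4 − 1) = 0.4195004317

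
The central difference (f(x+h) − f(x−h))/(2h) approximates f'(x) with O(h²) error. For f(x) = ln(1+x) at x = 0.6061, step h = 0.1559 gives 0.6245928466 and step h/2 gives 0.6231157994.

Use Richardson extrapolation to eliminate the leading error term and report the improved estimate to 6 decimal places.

0.622623

Leading term ∝ h^2; use weight 4 = 2^2.
4×0.6231157994 = 2.4924631976; subtract 0.6245928466 → 1.8678703510
Denominator 4 − 1 = 3.
So the Richardson estimate is 0.6226234503.
Shift from A(h/2): −0.0004923491.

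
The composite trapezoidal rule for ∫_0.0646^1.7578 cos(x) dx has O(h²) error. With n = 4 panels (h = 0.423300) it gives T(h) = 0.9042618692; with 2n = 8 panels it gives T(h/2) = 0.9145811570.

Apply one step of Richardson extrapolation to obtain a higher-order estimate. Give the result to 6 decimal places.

0.918021

Leading term ∝ h^2; use weight 4 = 2^2.
4*0.9145811570 = 3.6583246280; subtract 0.9042618692 → 2.7540627588
2.7540627588 ÷ 3 = 0.9180209196
Correction |R − A(h/2)| = 3.440e-03; gap |A(h/2) − A(h)| = 1.032e-02.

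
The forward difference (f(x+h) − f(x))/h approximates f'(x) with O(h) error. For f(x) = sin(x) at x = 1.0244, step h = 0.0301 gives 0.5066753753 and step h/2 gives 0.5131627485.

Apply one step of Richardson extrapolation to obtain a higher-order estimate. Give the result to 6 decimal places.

The method has order 1: 2^1 = 2.
Top: 2(0.5131627485) − (0.5066753753) = 0.5196501217
Denominator 2 − 1 = 1.
(2·0.5131627485 − 0.5066753753)/(2 − 1) = 0.5196501217
Shift from A(h/2): +0.0064873732.

0.519650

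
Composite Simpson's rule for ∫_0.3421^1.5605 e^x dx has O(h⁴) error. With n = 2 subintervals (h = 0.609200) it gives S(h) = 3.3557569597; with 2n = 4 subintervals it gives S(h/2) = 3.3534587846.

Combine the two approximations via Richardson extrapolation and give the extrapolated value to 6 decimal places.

3.353306

The method has order 4: 2^4 = 16.
16 × 3.3534587846 − 3.3557569597 = 50.2995835939
Extrapolated: 50.2995835939 / 15 = 3.3533055729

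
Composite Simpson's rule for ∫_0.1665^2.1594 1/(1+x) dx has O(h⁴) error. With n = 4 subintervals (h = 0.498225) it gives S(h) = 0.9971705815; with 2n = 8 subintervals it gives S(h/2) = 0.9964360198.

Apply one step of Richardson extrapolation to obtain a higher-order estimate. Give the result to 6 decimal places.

0.996387

Leading term ∝ h^4; use weight 16 = 2^4.
Weighted: 15.9429763168 − 0.9971705815 = 14.9458057353
(16·0.9964360198 − 0.9971705815)/(16 − 1) = 0.9963870490
Shift from A(h/2): −0.0000489708.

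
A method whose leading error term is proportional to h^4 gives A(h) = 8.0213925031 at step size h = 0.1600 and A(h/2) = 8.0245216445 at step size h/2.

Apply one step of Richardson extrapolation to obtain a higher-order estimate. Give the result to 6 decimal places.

8.024730

r = 4, so 2^r = 16.
Numerator 16×A(h/2) − A(h) = 16×8.0245216445 − 8.0213925031 = 120.3709538089
R = 120.3709538089/15 = 8.0247302539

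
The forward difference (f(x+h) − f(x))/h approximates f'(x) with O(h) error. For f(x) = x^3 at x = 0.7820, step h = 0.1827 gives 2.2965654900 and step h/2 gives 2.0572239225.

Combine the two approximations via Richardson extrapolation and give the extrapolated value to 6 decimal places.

1.817882

With r = 1 the leading error scales as h^1, so the weight is 2^1 = 2.
Weighted: 4.1144478450 − 2.2965654900 = 1.8178823550
Denominator 2 − 1 = 1.
(2·2.0572239225 − 2.2965654900)/(2 − 1) = 1.8178823550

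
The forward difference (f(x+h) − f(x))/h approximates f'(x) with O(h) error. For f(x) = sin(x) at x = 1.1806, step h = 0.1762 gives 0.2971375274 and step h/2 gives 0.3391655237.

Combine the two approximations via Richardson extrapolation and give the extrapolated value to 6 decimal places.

0.381194

The method has order 1: 2^1 = 2.
Weighted: 0.6783310474 − 0.2971375274 = 0.3811935200
Denominator 2 − 1 = 1.
Extrapolated: 0.3811935200 / 1 = 0.3811935200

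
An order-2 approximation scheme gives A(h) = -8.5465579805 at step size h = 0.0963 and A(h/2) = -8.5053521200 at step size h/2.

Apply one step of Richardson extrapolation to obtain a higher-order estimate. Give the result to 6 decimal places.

-8.491617

Leading term ∝ h^2; use weight 4 = 2^2.
4*(-8.5053521200) = -34.0214084800; (-34.0214084800) − (-8.5465579805) = -25.4748504995
Denominator 4 − 1 = 3.
(4*(-8.5053521200) − (-8.5465579805))/(4 − 1) = -8.4916168332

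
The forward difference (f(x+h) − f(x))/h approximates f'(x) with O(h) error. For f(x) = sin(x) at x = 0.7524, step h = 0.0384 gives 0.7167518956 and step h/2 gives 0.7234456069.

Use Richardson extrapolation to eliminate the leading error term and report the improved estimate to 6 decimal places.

0.730139

Leading term ∝ h^1; use weight 2 = 2^1.
2×0.7234456069 = 1.4468912138; subtract 0.7167518956 → 0.7301393182
Divide by 2^1 − 1 = 1.
R = 0.7301393182/1 = 0.7301393182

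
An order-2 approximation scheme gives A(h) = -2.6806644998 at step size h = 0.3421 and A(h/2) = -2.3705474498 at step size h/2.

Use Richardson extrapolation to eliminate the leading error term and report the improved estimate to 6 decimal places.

-2.267175

Leading term ∝ h^2; use weight 4 = 2^2.
4×(-2.3705474498) = -9.4821897992; subtract (-2.6806644998) → -6.8015252994
Denominator 4 − 1 = 3.
R = (-6.8015252994)/3 = -2.2671750998
Gap between inputs: 3.101e-01; correction applied: +0.1033723500.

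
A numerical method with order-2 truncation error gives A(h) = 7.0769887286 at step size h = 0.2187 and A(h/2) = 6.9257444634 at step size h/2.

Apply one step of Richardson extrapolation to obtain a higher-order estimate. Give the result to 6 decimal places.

r = 2: numerator weight 4, denominator 3.
Difference of the inputs: 6.9257444634 − 7.0769887286 = -0.1512442652
Divide by 2^2 − 1 = 3: (-0.1512442652)/3 = -0.0504147551
R = A(h/2) + (A(h/2) − A(h))/3 = 6.9257444634 − 0.0504147551 = 6.8753297083
Gap between inputs: 1.512e-01; correction applied: −0.0504147551.

6.875330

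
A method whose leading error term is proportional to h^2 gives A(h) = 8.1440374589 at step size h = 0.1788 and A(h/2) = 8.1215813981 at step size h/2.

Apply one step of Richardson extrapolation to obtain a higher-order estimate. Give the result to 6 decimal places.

8.114096

r = 2, so 2^r = 4.
4 × 8.1215813981 − 8.1440374589 = 24.3422881335
Denominator 4 − 1 = 3.
24.3422881335 ÷ 3 = 8.1140960445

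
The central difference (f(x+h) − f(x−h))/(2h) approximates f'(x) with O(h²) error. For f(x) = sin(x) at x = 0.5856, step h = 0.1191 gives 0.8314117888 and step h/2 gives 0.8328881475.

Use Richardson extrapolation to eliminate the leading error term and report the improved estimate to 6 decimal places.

The method has order 2: 2^2 = 4.
Weighted: 3.3315525900 − 0.8314117888 = 2.5001408012
(4×0.8328881475 − 0.8314117888)/(4 − 1) = 0.8333802671

0.833380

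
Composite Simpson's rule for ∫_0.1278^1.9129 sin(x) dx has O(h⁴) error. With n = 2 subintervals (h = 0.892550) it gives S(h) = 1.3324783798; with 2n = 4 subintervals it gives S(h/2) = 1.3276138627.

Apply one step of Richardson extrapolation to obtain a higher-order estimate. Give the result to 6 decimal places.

The method has order 4: 2^4 = 16.
Top: 16(1.3276138627) − (1.3324783798) = 19.9093434234
Divide by 2^4 − 1 = 15.
Result: 1.3272895616
Shift from A(h/2): −0.0003243011.

1.327290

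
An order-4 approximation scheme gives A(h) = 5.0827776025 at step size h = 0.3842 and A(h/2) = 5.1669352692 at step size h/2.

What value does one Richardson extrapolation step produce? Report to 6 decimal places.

5.172546

Error is O(h^4); halving h shrinks it by 2^4 = 16.
Difference of the inputs: 5.1669352692 − 5.0827776025 = 0.0841576667
Divide by 2^4 − 1 = 15: 0.0841576667/15 = 0.0056105111
R = 5.1669352692 + 0.0056105111 = 5.1725457803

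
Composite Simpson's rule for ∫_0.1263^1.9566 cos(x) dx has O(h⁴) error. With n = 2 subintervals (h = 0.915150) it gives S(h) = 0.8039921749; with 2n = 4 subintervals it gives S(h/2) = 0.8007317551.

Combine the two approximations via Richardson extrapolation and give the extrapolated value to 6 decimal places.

0.800514

The method has order 4: 2^4 = 16.
2^4*A(h/2) = 12.8117080816; minus A(h) gives 12.0077159067.
Divide by 2^4 − 1 = 15.
R = 12.0077159067/15 = 0.8005143938
Shift from A(h/2): −0.0002173613.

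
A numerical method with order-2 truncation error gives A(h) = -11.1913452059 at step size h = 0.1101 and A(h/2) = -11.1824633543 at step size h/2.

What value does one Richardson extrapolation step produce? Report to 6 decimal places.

r = 2, so 2^r = 4.
4×(-11.1824633543) = -44.7298534172; subtract (-11.1913452059) → -33.5385082113
R = (-33.5385082113)/3 = -11.1795027371

-11.179503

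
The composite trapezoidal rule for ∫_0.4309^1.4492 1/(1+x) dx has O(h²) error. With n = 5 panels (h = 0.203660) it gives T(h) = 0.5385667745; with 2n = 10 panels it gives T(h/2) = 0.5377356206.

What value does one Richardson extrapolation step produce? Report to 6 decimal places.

0.537459

r = 2, so 2^r = 4.
Numerator 4·A(h/2) − A(h) = 4·0.5377356206 − 0.5385667745 = 1.6123757079
1.6123757079 ÷ 3 = 0.5374585693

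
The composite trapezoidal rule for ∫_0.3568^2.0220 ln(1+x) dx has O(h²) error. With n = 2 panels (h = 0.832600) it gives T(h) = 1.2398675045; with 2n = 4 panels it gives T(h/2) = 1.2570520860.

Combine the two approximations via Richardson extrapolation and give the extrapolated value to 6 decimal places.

The method has order 2: 2^2 = 4.
Numerator 4*A(h/2) − A(h) = 4*1.2570520860 − 1.2398675045 = 3.7883408395
3.7883408395 ÷ 3 = 1.2627802798
Correction |R − A(h/2)| = 5.728e-03; gap |A(h/2) − A(h)| = 1.718e-02.

1.262780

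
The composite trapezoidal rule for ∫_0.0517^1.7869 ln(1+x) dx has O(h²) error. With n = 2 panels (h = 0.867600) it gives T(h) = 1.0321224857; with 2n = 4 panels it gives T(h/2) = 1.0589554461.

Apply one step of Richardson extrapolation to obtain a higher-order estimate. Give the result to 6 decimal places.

Error is O(h^2); halving h shrinks it by 2^2 = 4.
Top: 4(1.0589554461) − (1.0321224857) = 3.2036992987
Divide by 2^2 − 1 = 3.
(4 × 1.0589554461 − 1.0321224857)/(4 − 1) = 1.0678997662
Shift from A(h/2): +0.0089443201.

1.067900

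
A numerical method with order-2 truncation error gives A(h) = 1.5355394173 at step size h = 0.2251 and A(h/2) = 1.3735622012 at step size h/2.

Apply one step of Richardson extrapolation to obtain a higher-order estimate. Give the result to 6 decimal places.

1.319570

r = 2: numerator weight 4, denominator 3.
Weighted: 5.4942488048 − 1.5355394173 = 3.9587093875
(4·1.3735622012 − 1.5355394173)/(4 − 1) = 1.3195697958
Correction |R − A(h/2)| = 5.399e-02; gap |A(h/2) − A(h)| = 1.620e-01.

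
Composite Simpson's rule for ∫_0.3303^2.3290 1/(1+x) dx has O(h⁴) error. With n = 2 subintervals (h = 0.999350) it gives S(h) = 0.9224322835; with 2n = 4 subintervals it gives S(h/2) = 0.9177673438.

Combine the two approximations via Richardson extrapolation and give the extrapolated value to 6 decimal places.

0.917456

The method has order 4: 2^4 = 16.
16·0.9177673438 = 14.6842775008; 14.6842775008 − 0.9224322835 = 13.7618452173
Divide by 2^4 − 1 = 15.
(16·0.9177673438 − 0.9224322835)/(16 − 1) = 0.9174563478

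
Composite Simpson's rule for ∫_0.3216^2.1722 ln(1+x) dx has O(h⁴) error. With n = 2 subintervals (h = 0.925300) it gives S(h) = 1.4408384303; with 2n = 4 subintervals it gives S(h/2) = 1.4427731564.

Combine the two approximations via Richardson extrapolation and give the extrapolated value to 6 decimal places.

1.442902

r = 4: numerator weight 16, denominator 15.
Difference of the inputs: 1.4427731564 − 1.4408384303 = 0.0019347261
Divide by 2^4 − 1 = 15: 0.0019347261/15 = 0.0001289817
R = A(h/2) + (A(h/2) − A(h))/15 = 1.4427731564 + 0.0001289817 = 1.4429021381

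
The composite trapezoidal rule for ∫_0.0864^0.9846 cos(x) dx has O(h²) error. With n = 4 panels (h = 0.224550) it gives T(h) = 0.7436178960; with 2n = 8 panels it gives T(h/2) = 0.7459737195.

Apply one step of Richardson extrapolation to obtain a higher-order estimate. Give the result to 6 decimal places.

0.746759

Order 2 gives 2^r = 4 and 2^r − 1 = 3.
4*0.7459737195 − 0.7436178960 = 2.2402769820
(4*0.7459737195 − 0.7436178960)/(4 − 1) = 0.7467589940
Correction |R − A(h/2)| = 7.853e-04; gap |A(h/2) − A(h)| = 2.356e-03.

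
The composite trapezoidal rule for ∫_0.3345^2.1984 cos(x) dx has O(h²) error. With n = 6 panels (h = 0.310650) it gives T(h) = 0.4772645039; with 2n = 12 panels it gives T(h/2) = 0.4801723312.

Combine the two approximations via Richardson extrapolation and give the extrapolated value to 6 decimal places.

r = 2: numerator weight 4, denominator 3.
2^2 × A(h/2) = 1.9206893248; minus A(h) gives 1.4434248209.
(4 × 0.4801723312 − 0.4772645039)/(4 − 1) = 0.4811416070

0.481142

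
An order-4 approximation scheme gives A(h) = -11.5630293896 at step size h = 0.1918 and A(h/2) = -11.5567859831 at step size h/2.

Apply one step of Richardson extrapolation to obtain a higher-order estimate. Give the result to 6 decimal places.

-11.556370

Leading term ∝ h^4; use weight 16 = 2^4.
Numerator 16×A(h/2) − A(h) = 16×(-11.5567859831) − (-11.5630293896) = -173.3455463400
Denominator 16 − 1 = 15.
R = (-173.3455463400)/15 = -11.5563697560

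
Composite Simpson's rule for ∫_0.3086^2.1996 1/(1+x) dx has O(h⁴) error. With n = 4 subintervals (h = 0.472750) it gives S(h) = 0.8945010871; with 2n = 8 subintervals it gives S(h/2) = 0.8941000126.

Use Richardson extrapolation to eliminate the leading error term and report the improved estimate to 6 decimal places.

Error is O(h^4); halving h shrinks it by 2^4 = 16.
2^4 × A(h/2) = 14.3056002016; minus A(h) gives 13.4110991145.
13.4110991145 ÷ 15 = 0.8940732743
Correction |R − A(h/2)| = 2.674e-05; gap |A(h/2) − A(h)| = 4.011e-04.

0.894073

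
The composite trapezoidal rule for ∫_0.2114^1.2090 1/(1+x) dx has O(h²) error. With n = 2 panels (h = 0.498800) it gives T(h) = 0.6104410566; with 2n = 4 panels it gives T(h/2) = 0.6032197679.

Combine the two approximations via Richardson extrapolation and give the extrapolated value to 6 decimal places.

0.600813

Leading term ∝ h^2; use weight 4 = 2^2.
Top: 4(0.6032197679) − (0.6104410566) = 1.8024380150
1.8024380150 ÷ 3 = 0.6008126717
Gap between inputs: 7.221e-03; correction applied: −0.0024070962.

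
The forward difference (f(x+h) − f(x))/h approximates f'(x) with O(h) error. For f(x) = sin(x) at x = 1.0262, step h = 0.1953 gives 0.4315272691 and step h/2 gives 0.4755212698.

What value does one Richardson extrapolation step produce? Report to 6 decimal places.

Leading term ∝ h^1; use weight 2 = 2^1.
2×0.4755212698 − 0.4315272691 = 0.5195152705
Divide by 2^1 − 1 = 1.
0.5195152705 ÷ 1 = 0.5195152705
Correction |R − A(h/2)| = 4.399e-02; gap |A(h/2) − A(h)| = 4.399e-02.

0.519515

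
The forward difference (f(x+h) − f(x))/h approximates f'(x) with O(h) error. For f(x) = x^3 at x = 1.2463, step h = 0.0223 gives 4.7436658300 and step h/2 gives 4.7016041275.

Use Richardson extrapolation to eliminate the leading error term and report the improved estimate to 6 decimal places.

4.659542

r = 1: numerator weight 2, denominator 1.
2·4.7016041275 = 9.4032082550; 9.4032082550 − 4.7436658300 = 4.6595424250
Denominator 2 − 1 = 1.
R = 4.6595424250/1 = 4.6595424250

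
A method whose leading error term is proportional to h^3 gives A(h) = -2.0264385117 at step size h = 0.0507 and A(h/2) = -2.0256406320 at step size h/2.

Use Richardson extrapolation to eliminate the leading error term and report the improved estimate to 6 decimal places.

-2.025527

Error is O(h^3); halving h shrinks it by 2^3 = 8.
8·(-2.0256406320) − (-2.0264385117) = -14.1786865443
Divide by 2^3 − 1 = 7.
Result: -2.0255266492
Correction |R − A(h/2)| = 1.140e-04; gap |A(h/2) − A(h)| = 7.979e-04.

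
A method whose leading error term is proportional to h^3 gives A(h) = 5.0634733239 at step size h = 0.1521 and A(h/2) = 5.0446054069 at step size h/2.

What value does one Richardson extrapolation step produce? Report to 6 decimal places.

5.041910

Leading term ∝ h^3; use weight 8 = 2^3.
8×5.0446054069 = 40.3568432552; subtract 5.0634733239 → 35.2933699313
Extrapolated: 35.2933699313 / 7 = 5.0419099902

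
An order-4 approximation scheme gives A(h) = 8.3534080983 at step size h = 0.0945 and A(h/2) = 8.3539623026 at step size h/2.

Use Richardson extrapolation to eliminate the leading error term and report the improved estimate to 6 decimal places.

r = 4, so 2^r = 16.
16·8.3539623026 − 8.3534080983 = 125.3099887433
Divide by 2^4 − 1 = 15.
(16·8.3539623026 − 8.3534080983)/(16 − 1) = 8.3539992496
Correction |R − A(h/2)| = 3.695e-05; gap |A(h/2) − A(h)| = 5.542e-04.

8.353999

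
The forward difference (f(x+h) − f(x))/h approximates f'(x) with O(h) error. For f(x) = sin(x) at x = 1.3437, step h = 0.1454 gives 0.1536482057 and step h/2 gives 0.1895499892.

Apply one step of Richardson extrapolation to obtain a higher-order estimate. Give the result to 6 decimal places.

0.225452

r = 1, so 2^r = 2.
A(h/2) − A(h) = 0.1895499892 − 0.1536482057 = 0.0359017835
Correction (A(h/2) − A(h))/(2 − 1) = 0.0359017835/1 = 0.0359017835
R = A(h/2) + (A(h/2) − A(h))/1 = 0.1895499892 + 0.0359017835 = 0.2254517727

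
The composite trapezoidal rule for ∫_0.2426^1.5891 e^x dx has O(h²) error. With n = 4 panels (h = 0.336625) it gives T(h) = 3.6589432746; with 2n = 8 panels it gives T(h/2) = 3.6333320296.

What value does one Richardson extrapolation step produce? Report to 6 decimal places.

r = 2: numerator weight 4, denominator 3.
Difference of the inputs: 3.6333320296 − 3.6589432746 = -0.0256112450
Divide by 2^2 − 1 = 3: (-0.0256112450)/3 = -0.0085370817
R = 3.6333320296 − 0.0085370817 = 3.6247949479

3.624795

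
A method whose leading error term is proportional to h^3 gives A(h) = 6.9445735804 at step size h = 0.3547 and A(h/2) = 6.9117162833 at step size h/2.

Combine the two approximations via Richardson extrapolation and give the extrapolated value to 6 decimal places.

The method has order 3: 2^3 = 8.
Numerator 8*A(h/2) − A(h) = 8*6.9117162833 − 6.9445735804 = 48.3491566860
Denominator 8 − 1 = 7.
(8*6.9117162833 − 6.9445735804)/(8 − 1) = 6.9070223837
Shift from A(h/2): −0.0046938996.

6.907022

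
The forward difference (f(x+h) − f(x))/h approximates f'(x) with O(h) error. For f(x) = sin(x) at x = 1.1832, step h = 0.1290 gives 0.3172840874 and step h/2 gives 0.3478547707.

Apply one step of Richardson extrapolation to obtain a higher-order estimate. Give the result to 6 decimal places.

0.378425

Method order is 1; weight 2^1 = 2.
2*0.3478547707 − 0.3172840874 = 0.3784254540
Extrapolated: 0.3784254540 / 1 = 0.3784254540
Gap between inputs: 3.057e-02; correction applied: +0.0305706833.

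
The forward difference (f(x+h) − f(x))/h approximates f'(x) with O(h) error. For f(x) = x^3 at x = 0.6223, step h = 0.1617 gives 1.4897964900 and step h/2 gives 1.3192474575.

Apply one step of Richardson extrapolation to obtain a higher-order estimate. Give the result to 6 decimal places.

Leading term ∝ h^1; use weight 2 = 2^1.
Numerator 2·A(h/2) − A(h) = 2·1.3192474575 − 1.4897964900 = 1.1486984250
Denominator 2 − 1 = 1.
(2·1.3192474575 − 1.4897964900)/(2 − 1) = 1.1486984250
Correction |R − A(h/2)| = 1.705e-01; gap |A(h/2) − A(h)| = 1.705e-01.

1.148698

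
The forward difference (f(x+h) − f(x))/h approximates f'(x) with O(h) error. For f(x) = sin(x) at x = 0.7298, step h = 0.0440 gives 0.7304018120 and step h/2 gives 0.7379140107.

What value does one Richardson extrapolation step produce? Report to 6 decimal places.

0.745426

Order 1 gives 2^r = 2 and 2^r − 1 = 1.
Weighted: 1.4758280214 − 0.7304018120 = 0.7454262094
0.7454262094 ÷ 1 = 0.7454262094
Correction |R − A(h/2)| = 7.512e-03; gap |A(h/2) − A(h)| = 7.512e-03.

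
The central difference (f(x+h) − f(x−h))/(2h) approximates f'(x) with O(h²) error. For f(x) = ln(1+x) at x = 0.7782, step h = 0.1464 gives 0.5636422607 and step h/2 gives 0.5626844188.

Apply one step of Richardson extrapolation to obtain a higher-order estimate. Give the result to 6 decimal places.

With r = 2 the leading error scales as h^2, so the weight is 2^2 = 4.
2^2·A(h/2) = 2.2507376752; minus A(h) gives 1.6870954145.
(4·0.5626844188 − 0.5636422607)/(4 − 1) = 0.5623651382
Correction |R − A(h/2)| = 3.193e-04; gap |A(h/2) − A(h)| = 9.578e-04.

0.562365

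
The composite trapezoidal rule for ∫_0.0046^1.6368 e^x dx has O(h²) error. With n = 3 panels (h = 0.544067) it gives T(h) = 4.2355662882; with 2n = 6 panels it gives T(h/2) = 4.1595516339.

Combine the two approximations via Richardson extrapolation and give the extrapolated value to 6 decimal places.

Error is O(h^2); halving h shrinks it by 2^2 = 4.
Difference of the inputs: 4.1595516339 − 4.2355662882 = -0.0760146543
Divide by 2^2 − 1 = 3: (-0.0760146543)/3 = -0.0253382181
R = 4.1595516339 − 0.0253382181 = 4.1342134158
Shift from A(h/2): −0.0253382181.

4.134213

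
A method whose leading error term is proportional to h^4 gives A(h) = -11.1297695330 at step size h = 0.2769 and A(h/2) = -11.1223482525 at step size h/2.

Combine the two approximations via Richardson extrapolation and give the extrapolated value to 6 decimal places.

r = 4, so 2^r = 16.
16×(-11.1223482525) − (-11.1297695330) = -166.8278025070
(16×(-11.1223482525) − (-11.1297695330))/(16 − 1) = -11.1218535005

-11.121854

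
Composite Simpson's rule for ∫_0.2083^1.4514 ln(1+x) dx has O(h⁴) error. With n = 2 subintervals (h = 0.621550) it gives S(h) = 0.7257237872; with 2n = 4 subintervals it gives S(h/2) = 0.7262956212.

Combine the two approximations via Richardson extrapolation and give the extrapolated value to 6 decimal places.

Order 4 gives 2^r = 16 and 2^r − 1 = 15.
16*0.7262956212 − 0.7257237872 = 10.8950061520
Divide by 2^4 − 1 = 15.
10.8950061520 ÷ 15 = 0.7263337435
Correction |R − A(h/2)| = 3.812e-05; gap |A(h/2) − A(h)| = 5.718e-04.

0.726334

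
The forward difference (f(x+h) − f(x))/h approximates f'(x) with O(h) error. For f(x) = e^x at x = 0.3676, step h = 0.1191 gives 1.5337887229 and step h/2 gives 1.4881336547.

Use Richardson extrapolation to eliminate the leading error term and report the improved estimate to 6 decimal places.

Error is O(h^1); halving h shrinks it by 2^1 = 2.
2*1.4881336547 − 1.5337887229 = 1.4424785865
Denominator 2 − 1 = 1.
Extrapolated: 1.4424785865 / 1 = 1.4424785865
Shift from A(h/2): −0.0456550682.

1.442479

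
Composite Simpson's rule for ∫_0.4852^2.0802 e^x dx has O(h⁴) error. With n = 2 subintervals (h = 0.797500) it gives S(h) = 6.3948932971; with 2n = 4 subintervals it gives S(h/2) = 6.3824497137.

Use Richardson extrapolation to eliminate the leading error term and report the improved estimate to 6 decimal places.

The method has order 4: 2^4 = 16.
Numerator 16·A(h/2) − A(h) = 16·6.3824497137 − 6.3948932971 = 95.7243021221
R = 95.7243021221/15 = 6.3816201415

6.381620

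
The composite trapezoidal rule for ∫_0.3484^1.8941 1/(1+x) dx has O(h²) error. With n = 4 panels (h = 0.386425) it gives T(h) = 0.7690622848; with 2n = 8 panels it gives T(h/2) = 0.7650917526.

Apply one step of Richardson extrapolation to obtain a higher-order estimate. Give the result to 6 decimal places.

0.763768

Order 2 gives 2^r = 4 and 2^r − 1 = 3.
4×0.7650917526 = 3.0603670104; subtract 0.7690622848 → 2.2913047256
2.2913047256 ÷ 3 = 0.7637682419
Gap between inputs: 3.971e-03; correction applied: −0.0013235107.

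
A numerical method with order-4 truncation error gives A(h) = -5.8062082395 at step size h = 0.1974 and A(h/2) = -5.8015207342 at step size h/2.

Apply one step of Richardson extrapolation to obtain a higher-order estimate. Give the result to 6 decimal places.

-5.801208

r = 4: numerator weight 16, denominator 15.
2^4 × A(h/2) = -92.8243317472; minus A(h) gives -87.0181235077.
Divide by 2^4 − 1 = 15.
(16 × (-5.8015207342) − (-5.8062082395))/(16 − 1) = -5.8012082338
Shift from A(h/2): +0.0003125004.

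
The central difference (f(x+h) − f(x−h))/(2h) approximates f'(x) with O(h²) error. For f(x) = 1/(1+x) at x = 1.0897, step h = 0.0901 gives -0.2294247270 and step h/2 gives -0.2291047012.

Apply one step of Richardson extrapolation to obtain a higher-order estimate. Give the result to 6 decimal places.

Order 2 gives 2^r = 4 and 2^r − 1 = 3.
Top: 4(-0.2291047012) − (-0.2294247270) = -0.6869940778
(4*(-0.2291047012) − (-0.2294247270))/(4 − 1) = -0.2289980259
Shift from A(h/2): +0.0001066753.

-0.228998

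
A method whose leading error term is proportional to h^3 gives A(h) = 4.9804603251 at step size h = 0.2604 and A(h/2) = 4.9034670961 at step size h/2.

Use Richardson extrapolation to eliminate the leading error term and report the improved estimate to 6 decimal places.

With r = 3 the leading error scales as h^3, so the weight is 2^3 = 8.
8·4.9034670961 = 39.2277367688; 39.2277367688 − 4.9804603251 = 34.2472764437
R = 34.2472764437/7 = 4.8924680634
Gap between inputs: 7.699e-02; correction applied: −0.0109990327.

4.892468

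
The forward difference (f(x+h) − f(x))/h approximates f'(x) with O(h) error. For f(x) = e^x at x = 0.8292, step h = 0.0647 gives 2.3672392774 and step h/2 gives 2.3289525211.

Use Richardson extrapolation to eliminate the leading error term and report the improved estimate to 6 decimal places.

2.290666

Order 1 gives 2^r = 2 and 2^r − 1 = 1.
2 × 2.3289525211 = 4.6579050422; subtract 2.3672392774 → 2.2906657648
R = 2.2906657648/1 = 2.2906657648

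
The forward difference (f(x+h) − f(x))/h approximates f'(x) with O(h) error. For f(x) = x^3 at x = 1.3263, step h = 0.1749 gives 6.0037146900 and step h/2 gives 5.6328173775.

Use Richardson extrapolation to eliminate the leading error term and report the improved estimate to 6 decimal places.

r = 1: numerator weight 2, denominator 1.
2^1·A(h/2) = 11.2656347550; minus A(h) gives 5.2619200650.
(2·5.6328173775 − 6.0037146900)/(2 − 1) = 5.2619200650
Shift from A(h/2): −0.3708973125.

5.261920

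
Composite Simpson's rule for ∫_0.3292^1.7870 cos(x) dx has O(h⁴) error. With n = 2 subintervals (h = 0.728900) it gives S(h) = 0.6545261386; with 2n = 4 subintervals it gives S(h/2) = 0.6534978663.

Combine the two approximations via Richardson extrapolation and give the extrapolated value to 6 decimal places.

0.653429

The method has order 4: 2^4 = 16.
Difference of the inputs: 0.6534978663 − 0.6545261386 = -0.0010282723
Divide by 2^4 − 1 = 15: (-0.0010282723)/15 = -0.0000685515
R = A(h/2) + (A(h/2) − A(h))/15 = 0.6534978663 − 0.0000685515 = 0.6534293148
Shift from A(h/2): −0.0000685515.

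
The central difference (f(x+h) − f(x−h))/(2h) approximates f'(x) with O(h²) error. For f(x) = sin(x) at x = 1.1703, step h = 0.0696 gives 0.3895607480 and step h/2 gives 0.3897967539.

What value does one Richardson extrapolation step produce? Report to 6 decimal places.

0.389875

Method order is 2; weight 2^2 = 4.
2^2×A(h/2) = 1.5591870156; minus A(h) gives 1.1696262676.
R = 1.1696262676/3 = 0.3898754225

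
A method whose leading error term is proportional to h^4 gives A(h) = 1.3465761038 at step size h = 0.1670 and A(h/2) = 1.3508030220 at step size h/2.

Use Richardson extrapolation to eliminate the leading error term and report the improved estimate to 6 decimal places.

r = 4: numerator weight 16, denominator 15.
Top: 16(1.3508030220) − (1.3465761038) = 20.2662722482
Denominator 16 − 1 = 15.
Result: 1.3510848165
Correction |R − A(h/2)| = 2.818e-04; gap |A(h/2) − A(h)| = 4.227e-03.

1.351085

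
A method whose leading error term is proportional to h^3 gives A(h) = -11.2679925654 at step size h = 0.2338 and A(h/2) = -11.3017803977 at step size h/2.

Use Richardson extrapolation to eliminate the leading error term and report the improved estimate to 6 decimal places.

-11.306607

r = 3, so 2^r = 8.
8 × (-11.3017803977) − (-11.2679925654) = -79.1462506162
Denominator 8 − 1 = 7.
(8 × (-11.3017803977) − (-11.2679925654))/(8 − 1) = -11.3066072309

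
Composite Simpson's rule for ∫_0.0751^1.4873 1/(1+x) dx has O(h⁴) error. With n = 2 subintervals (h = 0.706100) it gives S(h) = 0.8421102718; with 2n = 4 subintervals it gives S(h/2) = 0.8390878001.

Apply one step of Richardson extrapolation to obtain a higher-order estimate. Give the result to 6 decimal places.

Method order is 4; weight 2^4 = 16.
Weighted: 13.4254048016 − 0.8421102718 = 12.5832945298
R = 12.5832945298/15 = 0.8388863020

0.838886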